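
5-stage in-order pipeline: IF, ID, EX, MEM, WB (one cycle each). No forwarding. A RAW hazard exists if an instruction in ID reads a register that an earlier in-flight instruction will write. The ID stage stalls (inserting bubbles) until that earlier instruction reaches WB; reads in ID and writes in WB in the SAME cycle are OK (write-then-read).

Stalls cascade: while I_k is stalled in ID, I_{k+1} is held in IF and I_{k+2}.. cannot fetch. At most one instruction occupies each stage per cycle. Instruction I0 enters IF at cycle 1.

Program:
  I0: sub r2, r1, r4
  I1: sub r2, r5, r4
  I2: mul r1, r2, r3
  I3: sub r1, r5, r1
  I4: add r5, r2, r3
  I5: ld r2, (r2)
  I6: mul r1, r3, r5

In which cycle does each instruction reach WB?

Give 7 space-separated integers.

I0 sub r2 <- r1,r4: IF@1 ID@2 stall=0 (-) EX@3 MEM@4 WB@5
I1 sub r2 <- r5,r4: IF@2 ID@3 stall=0 (-) EX@4 MEM@5 WB@6
I2 mul r1 <- r2,r3: IF@3 ID@4 stall=2 (RAW on I1.r2 (WB@6)) EX@7 MEM@8 WB@9
I3 sub r1 <- r5,r1: IF@4 ID@7 stall=2 (RAW on I2.r1 (WB@9)) EX@10 MEM@11 WB@12
I4 add r5 <- r2,r3: IF@7 ID@10 stall=0 (-) EX@11 MEM@12 WB@13
I5 ld r2 <- r2: IF@10 ID@11 stall=0 (-) EX@12 MEM@13 WB@14
I6 mul r1 <- r3,r5: IF@11 ID@12 stall=1 (RAW on I4.r5 (WB@13)) EX@14 MEM@15 WB@16

Answer: 5 6 9 12 13 14 16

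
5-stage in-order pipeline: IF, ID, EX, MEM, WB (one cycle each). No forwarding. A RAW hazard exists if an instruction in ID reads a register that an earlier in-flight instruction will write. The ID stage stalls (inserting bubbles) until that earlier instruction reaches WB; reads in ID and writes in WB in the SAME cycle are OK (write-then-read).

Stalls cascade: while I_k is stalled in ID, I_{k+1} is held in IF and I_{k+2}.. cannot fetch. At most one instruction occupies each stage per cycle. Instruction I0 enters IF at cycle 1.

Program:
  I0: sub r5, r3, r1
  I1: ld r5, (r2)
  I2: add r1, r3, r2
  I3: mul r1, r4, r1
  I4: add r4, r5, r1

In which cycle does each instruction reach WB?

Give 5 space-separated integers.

Answer: 5 6 7 10 13

Derivation:
I0 sub r5 <- r3,r1: IF@1 ID@2 stall=0 (-) EX@3 MEM@4 WB@5
I1 ld r5 <- r2: IF@2 ID@3 stall=0 (-) EX@4 MEM@5 WB@6
I2 add r1 <- r3,r2: IF@3 ID@4 stall=0 (-) EX@5 MEM@6 WB@7
I3 mul r1 <- r4,r1: IF@4 ID@5 stall=2 (RAW on I2.r1 (WB@7)) EX@8 MEM@9 WB@10
I4 add r4 <- r5,r1: IF@5 ID@8 stall=2 (RAW on I3.r1 (WB@10)) EX@11 MEM@12 WB@13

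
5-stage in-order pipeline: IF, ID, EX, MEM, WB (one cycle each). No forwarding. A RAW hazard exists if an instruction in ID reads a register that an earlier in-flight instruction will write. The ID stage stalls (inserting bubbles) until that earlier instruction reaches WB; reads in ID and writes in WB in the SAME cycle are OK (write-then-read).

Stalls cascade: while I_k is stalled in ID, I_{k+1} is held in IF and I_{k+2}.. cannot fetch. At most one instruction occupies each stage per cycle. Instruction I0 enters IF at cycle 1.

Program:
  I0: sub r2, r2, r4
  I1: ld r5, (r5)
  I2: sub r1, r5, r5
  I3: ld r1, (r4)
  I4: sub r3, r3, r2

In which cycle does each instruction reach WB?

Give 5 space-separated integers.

Answer: 5 6 9 10 11

Derivation:
I0 sub r2 <- r2,r4: IF@1 ID@2 stall=0 (-) EX@3 MEM@4 WB@5
I1 ld r5 <- r5: IF@2 ID@3 stall=0 (-) EX@4 MEM@5 WB@6
I2 sub r1 <- r5,r5: IF@3 ID@4 stall=2 (RAW on I1.r5 (WB@6)) EX@7 MEM@8 WB@9
I3 ld r1 <- r4: IF@4 ID@7 stall=0 (-) EX@8 MEM@9 WB@10
I4 sub r3 <- r3,r2: IF@7 ID@8 stall=0 (-) EX@9 MEM@10 WB@11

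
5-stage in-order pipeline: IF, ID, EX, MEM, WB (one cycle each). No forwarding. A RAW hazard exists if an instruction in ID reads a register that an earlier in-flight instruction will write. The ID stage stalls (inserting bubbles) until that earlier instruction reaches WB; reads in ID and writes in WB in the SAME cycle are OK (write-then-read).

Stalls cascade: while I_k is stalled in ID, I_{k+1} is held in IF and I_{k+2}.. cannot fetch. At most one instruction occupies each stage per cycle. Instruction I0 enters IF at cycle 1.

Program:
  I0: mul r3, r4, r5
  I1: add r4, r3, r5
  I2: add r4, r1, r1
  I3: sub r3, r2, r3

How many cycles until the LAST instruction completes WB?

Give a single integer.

I0 mul r3 <- r4,r5: IF@1 ID@2 stall=0 (-) EX@3 MEM@4 WB@5
I1 add r4 <- r3,r5: IF@2 ID@3 stall=2 (RAW on I0.r3 (WB@5)) EX@6 MEM@7 WB@8
I2 add r4 <- r1,r1: IF@3 ID@6 stall=0 (-) EX@7 MEM@8 WB@9
I3 sub r3 <- r2,r3: IF@6 ID@7 stall=0 (-) EX@8 MEM@9 WB@10

Answer: 10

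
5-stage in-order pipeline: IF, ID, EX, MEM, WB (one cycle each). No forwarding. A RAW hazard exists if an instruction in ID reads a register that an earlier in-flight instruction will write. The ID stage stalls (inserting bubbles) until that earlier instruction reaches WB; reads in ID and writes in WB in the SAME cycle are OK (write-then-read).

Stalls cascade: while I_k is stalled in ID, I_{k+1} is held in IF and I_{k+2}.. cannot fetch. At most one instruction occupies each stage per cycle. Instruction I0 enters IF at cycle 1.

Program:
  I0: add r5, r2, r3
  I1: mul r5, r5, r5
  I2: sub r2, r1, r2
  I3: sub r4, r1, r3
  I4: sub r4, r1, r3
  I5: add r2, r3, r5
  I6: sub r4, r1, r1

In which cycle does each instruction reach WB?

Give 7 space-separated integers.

Answer: 5 8 9 10 11 12 13

Derivation:
I0 add r5 <- r2,r3: IF@1 ID@2 stall=0 (-) EX@3 MEM@4 WB@5
I1 mul r5 <- r5,r5: IF@2 ID@3 stall=2 (RAW on I0.r5 (WB@5)) EX@6 MEM@7 WB@8
I2 sub r2 <- r1,r2: IF@3 ID@6 stall=0 (-) EX@7 MEM@8 WB@9
I3 sub r4 <- r1,r3: IF@6 ID@7 stall=0 (-) EX@8 MEM@9 WB@10
I4 sub r4 <- r1,r3: IF@7 ID@8 stall=0 (-) EX@9 MEM@10 WB@11
I5 add r2 <- r3,r5: IF@8 ID@9 stall=0 (-) EX@10 MEM@11 WB@12
I6 sub r4 <- r1,r1: IF@9 ID@10 stall=0 (-) EX@11 MEM@12 WB@13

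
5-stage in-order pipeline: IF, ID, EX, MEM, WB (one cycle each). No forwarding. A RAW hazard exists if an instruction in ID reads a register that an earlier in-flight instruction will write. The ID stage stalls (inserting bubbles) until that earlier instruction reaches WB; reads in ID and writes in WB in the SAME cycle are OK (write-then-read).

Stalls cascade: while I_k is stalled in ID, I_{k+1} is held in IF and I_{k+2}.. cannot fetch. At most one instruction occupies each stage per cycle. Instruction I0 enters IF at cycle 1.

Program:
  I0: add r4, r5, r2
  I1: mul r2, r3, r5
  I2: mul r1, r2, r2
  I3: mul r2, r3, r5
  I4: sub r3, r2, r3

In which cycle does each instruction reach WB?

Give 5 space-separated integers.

I0 add r4 <- r5,r2: IF@1 ID@2 stall=0 (-) EX@3 MEM@4 WB@5
I1 mul r2 <- r3,r5: IF@2 ID@3 stall=0 (-) EX@4 MEM@5 WB@6
I2 mul r1 <- r2,r2: IF@3 ID@4 stall=2 (RAW on I1.r2 (WB@6)) EX@7 MEM@8 WB@9
I3 mul r2 <- r3,r5: IF@4 ID@7 stall=0 (-) EX@8 MEM@9 WB@10
I4 sub r3 <- r2,r3: IF@7 ID@8 stall=2 (RAW on I3.r2 (WB@10)) EX@11 MEM@12 WB@13

Answer: 5 6 9 10 13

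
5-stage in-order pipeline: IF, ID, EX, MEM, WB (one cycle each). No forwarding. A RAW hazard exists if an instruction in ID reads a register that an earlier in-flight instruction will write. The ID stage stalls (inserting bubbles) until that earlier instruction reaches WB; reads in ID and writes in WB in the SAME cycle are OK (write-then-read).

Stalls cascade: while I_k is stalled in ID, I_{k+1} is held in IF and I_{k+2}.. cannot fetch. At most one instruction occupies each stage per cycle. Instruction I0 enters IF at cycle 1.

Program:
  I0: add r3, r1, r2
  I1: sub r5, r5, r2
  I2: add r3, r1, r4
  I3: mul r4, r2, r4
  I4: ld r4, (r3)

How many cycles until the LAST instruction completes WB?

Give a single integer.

I0 add r3 <- r1,r2: IF@1 ID@2 stall=0 (-) EX@3 MEM@4 WB@5
I1 sub r5 <- r5,r2: IF@2 ID@3 stall=0 (-) EX@4 MEM@5 WB@6
I2 add r3 <- r1,r4: IF@3 ID@4 stall=0 (-) EX@5 MEM@6 WB@7
I3 mul r4 <- r2,r4: IF@4 ID@5 stall=0 (-) EX@6 MEM@7 WB@8
I4 ld r4 <- r3: IF@5 ID@6 stall=1 (RAW on I2.r3 (WB@7)) EX@8 MEM@9 WB@10

Answer: 10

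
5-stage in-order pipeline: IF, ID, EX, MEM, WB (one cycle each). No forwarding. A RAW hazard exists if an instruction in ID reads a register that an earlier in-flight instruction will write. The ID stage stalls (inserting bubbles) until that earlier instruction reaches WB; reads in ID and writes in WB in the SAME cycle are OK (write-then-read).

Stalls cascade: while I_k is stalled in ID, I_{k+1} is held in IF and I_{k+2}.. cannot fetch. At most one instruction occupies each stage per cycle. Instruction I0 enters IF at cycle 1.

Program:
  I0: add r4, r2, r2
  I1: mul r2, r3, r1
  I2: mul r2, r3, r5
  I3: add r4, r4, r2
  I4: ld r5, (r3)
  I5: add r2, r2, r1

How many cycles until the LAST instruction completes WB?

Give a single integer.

I0 add r4 <- r2,r2: IF@1 ID@2 stall=0 (-) EX@3 MEM@4 WB@5
I1 mul r2 <- r3,r1: IF@2 ID@3 stall=0 (-) EX@4 MEM@5 WB@6
I2 mul r2 <- r3,r5: IF@3 ID@4 stall=0 (-) EX@5 MEM@6 WB@7
I3 add r4 <- r4,r2: IF@4 ID@5 stall=2 (RAW on I2.r2 (WB@7)) EX@8 MEM@9 WB@10
I4 ld r5 <- r3: IF@5 ID@8 stall=0 (-) EX@9 MEM@10 WB@11
I5 add r2 <- r2,r1: IF@8 ID@9 stall=0 (-) EX@10 MEM@11 WB@12

Answer: 12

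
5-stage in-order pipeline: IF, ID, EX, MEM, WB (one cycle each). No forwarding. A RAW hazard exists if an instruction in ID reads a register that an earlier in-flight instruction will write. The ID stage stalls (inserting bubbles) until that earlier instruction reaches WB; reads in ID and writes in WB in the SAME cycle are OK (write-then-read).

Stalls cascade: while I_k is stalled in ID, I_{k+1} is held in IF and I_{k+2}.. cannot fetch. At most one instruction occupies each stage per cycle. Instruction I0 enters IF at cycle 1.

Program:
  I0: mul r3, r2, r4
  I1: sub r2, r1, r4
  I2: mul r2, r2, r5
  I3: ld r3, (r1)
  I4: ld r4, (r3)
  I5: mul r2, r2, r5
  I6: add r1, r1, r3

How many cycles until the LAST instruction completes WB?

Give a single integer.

I0 mul r3 <- r2,r4: IF@1 ID@2 stall=0 (-) EX@3 MEM@4 WB@5
I1 sub r2 <- r1,r4: IF@2 ID@3 stall=0 (-) EX@4 MEM@5 WB@6
I2 mul r2 <- r2,r5: IF@3 ID@4 stall=2 (RAW on I1.r2 (WB@6)) EX@7 MEM@8 WB@9
I3 ld r3 <- r1: IF@4 ID@7 stall=0 (-) EX@8 MEM@9 WB@10
I4 ld r4 <- r3: IF@7 ID@8 stall=2 (RAW on I3.r3 (WB@10)) EX@11 MEM@12 WB@13
I5 mul r2 <- r2,r5: IF@8 ID@11 stall=0 (-) EX@12 MEM@13 WB@14
I6 add r1 <- r1,r3: IF@11 ID@12 stall=0 (-) EX@13 MEM@14 WB@15

Answer: 15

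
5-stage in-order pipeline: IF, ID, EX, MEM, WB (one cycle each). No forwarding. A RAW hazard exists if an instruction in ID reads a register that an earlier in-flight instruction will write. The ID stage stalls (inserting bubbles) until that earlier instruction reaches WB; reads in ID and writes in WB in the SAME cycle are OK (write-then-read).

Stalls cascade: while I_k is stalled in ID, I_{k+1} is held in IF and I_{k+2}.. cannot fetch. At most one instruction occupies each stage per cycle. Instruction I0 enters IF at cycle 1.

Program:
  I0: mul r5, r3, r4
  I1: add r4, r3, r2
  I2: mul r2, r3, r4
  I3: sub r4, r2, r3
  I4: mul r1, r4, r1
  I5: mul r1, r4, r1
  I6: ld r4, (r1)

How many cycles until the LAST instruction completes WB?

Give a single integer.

Answer: 21

Derivation:
I0 mul r5 <- r3,r4: IF@1 ID@2 stall=0 (-) EX@3 MEM@4 WB@5
I1 add r4 <- r3,r2: IF@2 ID@3 stall=0 (-) EX@4 MEM@5 WB@6
I2 mul r2 <- r3,r4: IF@3 ID@4 stall=2 (RAW on I1.r4 (WB@6)) EX@7 MEM@8 WB@9
I3 sub r4 <- r2,r3: IF@4 ID@7 stall=2 (RAW on I2.r2 (WB@9)) EX@10 MEM@11 WB@12
I4 mul r1 <- r4,r1: IF@7 ID@10 stall=2 (RAW on I3.r4 (WB@12)) EX@13 MEM@14 WB@15
I5 mul r1 <- r4,r1: IF@10 ID@13 stall=2 (RAW on I4.r1 (WB@15)) EX@16 MEM@17 WB@18
I6 ld r4 <- r1: IF@13 ID@16 stall=2 (RAW on I5.r1 (WB@18)) EX@19 MEM@20 WB@21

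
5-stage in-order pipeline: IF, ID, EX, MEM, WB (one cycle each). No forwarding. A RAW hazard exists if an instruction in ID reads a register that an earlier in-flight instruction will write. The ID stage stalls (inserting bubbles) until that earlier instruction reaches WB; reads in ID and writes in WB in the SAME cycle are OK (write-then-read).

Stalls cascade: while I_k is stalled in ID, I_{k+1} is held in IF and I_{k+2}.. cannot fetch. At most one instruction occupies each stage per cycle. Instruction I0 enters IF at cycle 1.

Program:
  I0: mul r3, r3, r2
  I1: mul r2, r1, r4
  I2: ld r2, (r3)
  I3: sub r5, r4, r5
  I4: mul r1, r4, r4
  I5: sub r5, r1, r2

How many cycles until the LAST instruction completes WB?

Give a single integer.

Answer: 13

Derivation:
I0 mul r3 <- r3,r2: IF@1 ID@2 stall=0 (-) EX@3 MEM@4 WB@5
I1 mul r2 <- r1,r4: IF@2 ID@3 stall=0 (-) EX@4 MEM@5 WB@6
I2 ld r2 <- r3: IF@3 ID@4 stall=1 (RAW on I0.r3 (WB@5)) EX@6 MEM@7 WB@8
I3 sub r5 <- r4,r5: IF@4 ID@6 stall=0 (-) EX@7 MEM@8 WB@9
I4 mul r1 <- r4,r4: IF@6 ID@7 stall=0 (-) EX@8 MEM@9 WB@10
I5 sub r5 <- r1,r2: IF@7 ID@8 stall=2 (RAW on I4.r1 (WB@10)) EX@11 MEM@12 WB@13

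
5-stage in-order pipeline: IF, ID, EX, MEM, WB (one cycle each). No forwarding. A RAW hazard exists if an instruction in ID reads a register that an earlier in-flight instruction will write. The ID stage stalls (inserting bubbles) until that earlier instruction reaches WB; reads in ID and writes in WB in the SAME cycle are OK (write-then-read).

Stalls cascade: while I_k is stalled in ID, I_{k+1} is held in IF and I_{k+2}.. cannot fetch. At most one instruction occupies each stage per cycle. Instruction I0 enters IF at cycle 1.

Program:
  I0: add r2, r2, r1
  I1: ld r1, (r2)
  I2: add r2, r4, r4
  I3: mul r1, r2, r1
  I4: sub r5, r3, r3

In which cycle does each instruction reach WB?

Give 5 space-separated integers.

Answer: 5 8 9 12 13

Derivation:
I0 add r2 <- r2,r1: IF@1 ID@2 stall=0 (-) EX@3 MEM@4 WB@5
I1 ld r1 <- r2: IF@2 ID@3 stall=2 (RAW on I0.r2 (WB@5)) EX@6 MEM@7 WB@8
I2 add r2 <- r4,r4: IF@3 ID@6 stall=0 (-) EX@7 MEM@8 WB@9
I3 mul r1 <- r2,r1: IF@6 ID@7 stall=2 (RAW on I2.r2 (WB@9)) EX@10 MEM@11 WB@12
I4 sub r5 <- r3,r3: IF@7 ID@10 stall=0 (-) EX@11 MEM@12 WB@13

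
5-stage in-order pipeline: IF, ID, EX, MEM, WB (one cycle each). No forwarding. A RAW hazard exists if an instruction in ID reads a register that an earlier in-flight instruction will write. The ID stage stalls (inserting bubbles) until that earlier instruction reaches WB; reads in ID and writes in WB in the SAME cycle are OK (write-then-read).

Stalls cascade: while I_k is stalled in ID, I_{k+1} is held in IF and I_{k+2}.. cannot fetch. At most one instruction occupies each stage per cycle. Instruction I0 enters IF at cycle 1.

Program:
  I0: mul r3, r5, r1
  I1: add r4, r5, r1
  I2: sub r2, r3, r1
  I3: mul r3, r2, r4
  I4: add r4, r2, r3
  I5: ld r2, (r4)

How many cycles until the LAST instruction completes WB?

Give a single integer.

Answer: 17

Derivation:
I0 mul r3 <- r5,r1: IF@1 ID@2 stall=0 (-) EX@3 MEM@4 WB@5
I1 add r4 <- r5,r1: IF@2 ID@3 stall=0 (-) EX@4 MEM@5 WB@6
I2 sub r2 <- r3,r1: IF@3 ID@4 stall=1 (RAW on I0.r3 (WB@5)) EX@6 MEM@7 WB@8
I3 mul r3 <- r2,r4: IF@4 ID@6 stall=2 (RAW on I2.r2 (WB@8)) EX@9 MEM@10 WB@11
I4 add r4 <- r2,r3: IF@6 ID@9 stall=2 (RAW on I3.r3 (WB@11)) EX@12 MEM@13 WB@14
I5 ld r2 <- r4: IF@9 ID@12 stall=2 (RAW on I4.r4 (WB@14)) EX@15 MEM@16 WB@17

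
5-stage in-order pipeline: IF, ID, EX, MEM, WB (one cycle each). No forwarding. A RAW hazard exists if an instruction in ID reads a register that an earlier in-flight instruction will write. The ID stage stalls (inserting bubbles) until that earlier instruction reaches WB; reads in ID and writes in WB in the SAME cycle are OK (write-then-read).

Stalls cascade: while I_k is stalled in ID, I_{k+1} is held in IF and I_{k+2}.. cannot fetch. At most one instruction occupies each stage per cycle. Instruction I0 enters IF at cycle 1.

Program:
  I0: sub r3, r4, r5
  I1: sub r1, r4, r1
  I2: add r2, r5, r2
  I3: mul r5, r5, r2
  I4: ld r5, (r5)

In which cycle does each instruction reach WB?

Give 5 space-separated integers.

Answer: 5 6 7 10 13

Derivation:
I0 sub r3 <- r4,r5: IF@1 ID@2 stall=0 (-) EX@3 MEM@4 WB@5
I1 sub r1 <- r4,r1: IF@2 ID@3 stall=0 (-) EX@4 MEM@5 WB@6
I2 add r2 <- r5,r2: IF@3 ID@4 stall=0 (-) EX@5 MEM@6 WB@7
I3 mul r5 <- r5,r2: IF@4 ID@5 stall=2 (RAW on I2.r2 (WB@7)) EX@8 MEM@9 WB@10
I4 ld r5 <- r5: IF@5 ID@8 stall=2 (RAW on I3.r5 (WB@10)) EX@11 MEM@12 WB@13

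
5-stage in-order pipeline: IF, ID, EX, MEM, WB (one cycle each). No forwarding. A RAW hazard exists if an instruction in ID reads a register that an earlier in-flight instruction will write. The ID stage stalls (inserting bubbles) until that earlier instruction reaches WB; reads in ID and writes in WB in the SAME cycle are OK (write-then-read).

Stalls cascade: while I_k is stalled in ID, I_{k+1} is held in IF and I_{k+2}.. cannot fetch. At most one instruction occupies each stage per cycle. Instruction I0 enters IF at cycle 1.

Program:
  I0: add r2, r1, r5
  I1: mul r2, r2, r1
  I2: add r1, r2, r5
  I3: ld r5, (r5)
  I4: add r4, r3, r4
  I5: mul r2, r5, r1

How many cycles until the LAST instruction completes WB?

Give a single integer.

I0 add r2 <- r1,r5: IF@1 ID@2 stall=0 (-) EX@3 MEM@4 WB@5
I1 mul r2 <- r2,r1: IF@2 ID@3 stall=2 (RAW on I0.r2 (WB@5)) EX@6 MEM@7 WB@8
I2 add r1 <- r2,r5: IF@3 ID@6 stall=2 (RAW on I1.r2 (WB@8)) EX@9 MEM@10 WB@11
I3 ld r5 <- r5: IF@6 ID@9 stall=0 (-) EX@10 MEM@11 WB@12
I4 add r4 <- r3,r4: IF@9 ID@10 stall=0 (-) EX@11 MEM@12 WB@13
I5 mul r2 <- r5,r1: IF@10 ID@11 stall=1 (RAW on I3.r5 (WB@12)) EX@13 MEM@14 WB@15

Answer: 15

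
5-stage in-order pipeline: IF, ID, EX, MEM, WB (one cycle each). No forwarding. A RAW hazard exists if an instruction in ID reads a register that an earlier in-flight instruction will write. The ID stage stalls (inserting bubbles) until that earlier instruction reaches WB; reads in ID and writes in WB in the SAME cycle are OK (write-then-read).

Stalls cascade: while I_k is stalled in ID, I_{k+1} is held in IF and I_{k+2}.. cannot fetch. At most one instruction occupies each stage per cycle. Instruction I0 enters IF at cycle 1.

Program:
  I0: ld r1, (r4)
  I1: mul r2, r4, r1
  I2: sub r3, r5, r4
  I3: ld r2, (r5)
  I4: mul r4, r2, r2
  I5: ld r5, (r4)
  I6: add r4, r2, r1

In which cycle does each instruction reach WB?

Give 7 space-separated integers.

Answer: 5 8 9 10 13 16 17

Derivation:
I0 ld r1 <- r4: IF@1 ID@2 stall=0 (-) EX@3 MEM@4 WB@5
I1 mul r2 <- r4,r1: IF@2 ID@3 stall=2 (RAW on I0.r1 (WB@5)) EX@6 MEM@7 WB@8
I2 sub r3 <- r5,r4: IF@3 ID@6 stall=0 (-) EX@7 MEM@8 WB@9
I3 ld r2 <- r5: IF@6 ID@7 stall=0 (-) EX@8 MEM@9 WB@10
I4 mul r4 <- r2,r2: IF@7 ID@8 stall=2 (RAW on I3.r2 (WB@10)) EX@11 MEM@12 WB@13
I5 ld r5 <- r4: IF@8 ID@11 stall=2 (RAW on I4.r4 (WB@13)) EX@14 MEM@15 WB@16
I6 add r4 <- r2,r1: IF@11 ID@14 stall=0 (-) EX@15 MEM@16 WB@17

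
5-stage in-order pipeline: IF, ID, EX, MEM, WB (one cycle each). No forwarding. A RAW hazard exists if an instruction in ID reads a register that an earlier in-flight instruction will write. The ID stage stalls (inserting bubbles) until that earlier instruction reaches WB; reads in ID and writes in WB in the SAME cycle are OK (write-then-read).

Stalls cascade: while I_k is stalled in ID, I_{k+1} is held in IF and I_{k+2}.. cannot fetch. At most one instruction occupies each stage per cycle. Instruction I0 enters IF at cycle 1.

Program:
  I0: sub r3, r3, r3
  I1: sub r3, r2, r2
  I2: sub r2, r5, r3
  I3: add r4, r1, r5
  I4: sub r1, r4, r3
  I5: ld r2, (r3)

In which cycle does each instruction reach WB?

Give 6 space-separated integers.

I0 sub r3 <- r3,r3: IF@1 ID@2 stall=0 (-) EX@3 MEM@4 WB@5
I1 sub r3 <- r2,r2: IF@2 ID@3 stall=0 (-) EX@4 MEM@5 WB@6
I2 sub r2 <- r5,r3: IF@3 ID@4 stall=2 (RAW on I1.r3 (WB@6)) EX@7 MEM@8 WB@9
I3 add r4 <- r1,r5: IF@4 ID@7 stall=0 (-) EX@8 MEM@9 WB@10
I4 sub r1 <- r4,r3: IF@7 ID@8 stall=2 (RAW on I3.r4 (WB@10)) EX@11 MEM@12 WB@13
I5 ld r2 <- r3: IF@8 ID@11 stall=0 (-) EX@12 MEM@13 WB@14

Answer: 5 6 9 10 13 14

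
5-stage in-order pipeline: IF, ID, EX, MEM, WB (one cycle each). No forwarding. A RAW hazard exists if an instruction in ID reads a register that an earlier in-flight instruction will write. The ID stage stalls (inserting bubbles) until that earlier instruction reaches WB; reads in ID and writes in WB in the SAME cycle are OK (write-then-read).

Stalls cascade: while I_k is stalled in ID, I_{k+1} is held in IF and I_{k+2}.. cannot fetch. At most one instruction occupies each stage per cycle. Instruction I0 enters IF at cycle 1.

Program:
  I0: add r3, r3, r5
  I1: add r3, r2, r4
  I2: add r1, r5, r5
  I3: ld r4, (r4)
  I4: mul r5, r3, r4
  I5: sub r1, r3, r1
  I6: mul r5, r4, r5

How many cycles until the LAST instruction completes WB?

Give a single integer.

I0 add r3 <- r3,r5: IF@1 ID@2 stall=0 (-) EX@3 MEM@4 WB@5
I1 add r3 <- r2,r4: IF@2 ID@3 stall=0 (-) EX@4 MEM@5 WB@6
I2 add r1 <- r5,r5: IF@3 ID@4 stall=0 (-) EX@5 MEM@6 WB@7
I3 ld r4 <- r4: IF@4 ID@5 stall=0 (-) EX@6 MEM@7 WB@8
I4 mul r5 <- r3,r4: IF@5 ID@6 stall=2 (RAW on I3.r4 (WB@8)) EX@9 MEM@10 WB@11
I5 sub r1 <- r3,r1: IF@6 ID@9 stall=0 (-) EX@10 MEM@11 WB@12
I6 mul r5 <- r4,r5: IF@9 ID@10 stall=1 (RAW on I4.r5 (WB@11)) EX@12 MEM@13 WB@14

Answer: 14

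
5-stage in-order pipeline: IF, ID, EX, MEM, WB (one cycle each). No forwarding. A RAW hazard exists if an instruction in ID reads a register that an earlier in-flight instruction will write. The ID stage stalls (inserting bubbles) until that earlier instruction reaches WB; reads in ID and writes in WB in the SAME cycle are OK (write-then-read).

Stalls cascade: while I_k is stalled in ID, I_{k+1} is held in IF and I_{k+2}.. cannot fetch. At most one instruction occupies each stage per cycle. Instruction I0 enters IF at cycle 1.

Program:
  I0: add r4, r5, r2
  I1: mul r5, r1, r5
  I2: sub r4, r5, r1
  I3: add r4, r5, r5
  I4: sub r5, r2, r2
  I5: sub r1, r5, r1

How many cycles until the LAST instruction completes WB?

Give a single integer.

I0 add r4 <- r5,r2: IF@1 ID@2 stall=0 (-) EX@3 MEM@4 WB@5
I1 mul r5 <- r1,r5: IF@2 ID@3 stall=0 (-) EX@4 MEM@5 WB@6
I2 sub r4 <- r5,r1: IF@3 ID@4 stall=2 (RAW on I1.r5 (WB@6)) EX@7 MEM@8 WB@9
I3 add r4 <- r5,r5: IF@4 ID@7 stall=0 (-) EX@8 MEM@9 WB@10
I4 sub r5 <- r2,r2: IF@7 ID@8 stall=0 (-) EX@9 MEM@10 WB@11
I5 sub r1 <- r5,r1: IF@8 ID@9 stall=2 (RAW on I4.r5 (WB@11)) EX@12 MEM@13 WB@14

Answer: 14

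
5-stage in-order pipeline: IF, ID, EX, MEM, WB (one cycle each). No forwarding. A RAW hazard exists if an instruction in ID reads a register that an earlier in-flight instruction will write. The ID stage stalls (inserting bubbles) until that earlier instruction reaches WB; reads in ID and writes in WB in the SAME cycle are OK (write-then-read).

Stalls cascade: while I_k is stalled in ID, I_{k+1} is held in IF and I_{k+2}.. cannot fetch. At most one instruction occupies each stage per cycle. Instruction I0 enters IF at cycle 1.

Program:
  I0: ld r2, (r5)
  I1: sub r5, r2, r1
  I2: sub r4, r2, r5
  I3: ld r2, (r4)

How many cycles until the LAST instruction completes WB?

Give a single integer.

I0 ld r2 <- r5: IF@1 ID@2 stall=0 (-) EX@3 MEM@4 WB@5
I1 sub r5 <- r2,r1: IF@2 ID@3 stall=2 (RAW on I0.r2 (WB@5)) EX@6 MEM@7 WB@8
I2 sub r4 <- r2,r5: IF@3 ID@6 stall=2 (RAW on I1.r5 (WB@8)) EX@9 MEM@10 WB@11
I3 ld r2 <- r4: IF@6 ID@9 stall=2 (RAW on I2.r4 (WB@11)) EX@12 MEM@13 WB@14

Answer: 14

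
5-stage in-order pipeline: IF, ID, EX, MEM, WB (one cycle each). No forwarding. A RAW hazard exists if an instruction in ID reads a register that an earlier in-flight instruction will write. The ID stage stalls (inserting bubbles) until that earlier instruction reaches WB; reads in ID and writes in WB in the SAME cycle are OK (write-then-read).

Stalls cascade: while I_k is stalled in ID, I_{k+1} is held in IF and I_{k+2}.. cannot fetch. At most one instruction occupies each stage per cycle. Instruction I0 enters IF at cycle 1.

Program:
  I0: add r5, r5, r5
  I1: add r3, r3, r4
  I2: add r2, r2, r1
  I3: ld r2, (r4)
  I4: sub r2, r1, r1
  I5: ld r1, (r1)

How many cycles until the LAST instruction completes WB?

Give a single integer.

I0 add r5 <- r5,r5: IF@1 ID@2 stall=0 (-) EX@3 MEM@4 WB@5
I1 add r3 <- r3,r4: IF@2 ID@3 stall=0 (-) EX@4 MEM@5 WB@6
I2 add r2 <- r2,r1: IF@3 ID@4 stall=0 (-) EX@5 MEM@6 WB@7
I3 ld r2 <- r4: IF@4 ID@5 stall=0 (-) EX@6 MEM@7 WB@8
I4 sub r2 <- r1,r1: IF@5 ID@6 stall=0 (-) EX@7 MEM@8 WB@9
I5 ld r1 <- r1: IF@6 ID@7 stall=0 (-) EX@8 MEM@9 WB@10

Answer: 10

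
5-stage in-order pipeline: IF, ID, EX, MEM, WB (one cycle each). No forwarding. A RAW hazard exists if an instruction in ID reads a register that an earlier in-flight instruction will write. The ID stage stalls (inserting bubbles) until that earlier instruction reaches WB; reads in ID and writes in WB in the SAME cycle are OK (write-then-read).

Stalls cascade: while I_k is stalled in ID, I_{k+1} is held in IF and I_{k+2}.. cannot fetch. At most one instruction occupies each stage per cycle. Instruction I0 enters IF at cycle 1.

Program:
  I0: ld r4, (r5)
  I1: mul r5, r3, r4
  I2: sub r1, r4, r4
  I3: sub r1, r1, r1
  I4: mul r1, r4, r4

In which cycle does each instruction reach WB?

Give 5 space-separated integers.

Answer: 5 8 9 12 13

Derivation:
I0 ld r4 <- r5: IF@1 ID@2 stall=0 (-) EX@3 MEM@4 WB@5
I1 mul r5 <- r3,r4: IF@2 ID@3 stall=2 (RAW on I0.r4 (WB@5)) EX@6 MEM@7 WB@8
I2 sub r1 <- r4,r4: IF@3 ID@6 stall=0 (-) EX@7 MEM@8 WB@9
I3 sub r1 <- r1,r1: IF@6 ID@7 stall=2 (RAW on I2.r1 (WB@9)) EX@10 MEM@11 WB@12
I4 mul r1 <- r4,r4: IF@7 ID@10 stall=0 (-) EX@11 MEM@12 WB@13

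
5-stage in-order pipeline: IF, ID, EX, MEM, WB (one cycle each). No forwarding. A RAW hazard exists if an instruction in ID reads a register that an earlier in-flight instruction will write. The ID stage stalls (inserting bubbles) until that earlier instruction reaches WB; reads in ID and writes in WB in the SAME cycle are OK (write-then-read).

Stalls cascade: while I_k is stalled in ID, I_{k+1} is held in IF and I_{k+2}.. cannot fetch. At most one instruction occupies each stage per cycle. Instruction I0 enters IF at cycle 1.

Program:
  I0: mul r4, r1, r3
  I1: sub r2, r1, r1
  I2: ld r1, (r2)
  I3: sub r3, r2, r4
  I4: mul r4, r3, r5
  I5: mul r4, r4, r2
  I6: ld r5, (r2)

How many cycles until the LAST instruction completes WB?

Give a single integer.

Answer: 17

Derivation:
I0 mul r4 <- r1,r3: IF@1 ID@2 stall=0 (-) EX@3 MEM@4 WB@5
I1 sub r2 <- r1,r1: IF@2 ID@3 stall=0 (-) EX@4 MEM@5 WB@6
I2 ld r1 <- r2: IF@3 ID@4 stall=2 (RAW on I1.r2 (WB@6)) EX@7 MEM@8 WB@9
I3 sub r3 <- r2,r4: IF@4 ID@7 stall=0 (-) EX@8 MEM@9 WB@10
I4 mul r4 <- r3,r5: IF@7 ID@8 stall=2 (RAW on I3.r3 (WB@10)) EX@11 MEM@12 WB@13
I5 mul r4 <- r4,r2: IF@8 ID@11 stall=2 (RAW on I4.r4 (WB@13)) EX@14 MEM@15 WB@16
I6 ld r5 <- r2: IF@11 ID@14 stall=0 (-) EX@15 MEM@16 WB@17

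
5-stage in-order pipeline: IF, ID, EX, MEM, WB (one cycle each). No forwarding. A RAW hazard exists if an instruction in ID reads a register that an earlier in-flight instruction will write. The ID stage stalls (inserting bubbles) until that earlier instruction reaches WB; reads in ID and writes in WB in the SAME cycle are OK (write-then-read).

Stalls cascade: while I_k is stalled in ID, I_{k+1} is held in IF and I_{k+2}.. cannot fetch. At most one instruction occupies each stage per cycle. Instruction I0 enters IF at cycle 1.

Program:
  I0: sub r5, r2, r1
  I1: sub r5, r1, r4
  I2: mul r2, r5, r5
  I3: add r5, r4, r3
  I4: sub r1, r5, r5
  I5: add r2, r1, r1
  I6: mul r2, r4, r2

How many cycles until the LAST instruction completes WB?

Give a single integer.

Answer: 19

Derivation:
I0 sub r5 <- r2,r1: IF@1 ID@2 stall=0 (-) EX@3 MEM@4 WB@5
I1 sub r5 <- r1,r4: IF@2 ID@3 stall=0 (-) EX@4 MEM@5 WB@6
I2 mul r2 <- r5,r5: IF@3 ID@4 stall=2 (RAW on I1.r5 (WB@6)) EX@7 MEM@8 WB@9
I3 add r5 <- r4,r3: IF@4 ID@7 stall=0 (-) EX@8 MEM@9 WB@10
I4 sub r1 <- r5,r5: IF@7 ID@8 stall=2 (RAW on I3.r5 (WB@10)) EX@11 MEM@12 WB@13
I5 add r2 <- r1,r1: IF@8 ID@11 stall=2 (RAW on I4.r1 (WB@13)) EX@14 MEM@15 WB@16
I6 mul r2 <- r4,r2: IF@11 ID@14 stall=2 (RAW on I5.r2 (WB@16)) EX@17 MEM@18 WB@19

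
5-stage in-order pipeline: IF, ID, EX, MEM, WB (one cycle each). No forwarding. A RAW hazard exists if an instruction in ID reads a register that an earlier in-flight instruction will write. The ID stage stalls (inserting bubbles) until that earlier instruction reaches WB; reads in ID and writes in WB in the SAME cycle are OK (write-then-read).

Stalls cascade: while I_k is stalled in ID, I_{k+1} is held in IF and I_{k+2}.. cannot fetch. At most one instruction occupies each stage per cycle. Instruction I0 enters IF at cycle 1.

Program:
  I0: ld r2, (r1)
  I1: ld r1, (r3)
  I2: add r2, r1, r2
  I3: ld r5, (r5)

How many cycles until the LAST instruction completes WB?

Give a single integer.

Answer: 10

Derivation:
I0 ld r2 <- r1: IF@1 ID@2 stall=0 (-) EX@3 MEM@4 WB@5
I1 ld r1 <- r3: IF@2 ID@3 stall=0 (-) EX@4 MEM@5 WB@6
I2 add r2 <- r1,r2: IF@3 ID@4 stall=2 (RAW on I1.r1 (WB@6)) EX@7 MEM@8 WB@9
I3 ld r5 <- r5: IF@4 ID@7 stall=0 (-) EX@8 MEM@9 WB@10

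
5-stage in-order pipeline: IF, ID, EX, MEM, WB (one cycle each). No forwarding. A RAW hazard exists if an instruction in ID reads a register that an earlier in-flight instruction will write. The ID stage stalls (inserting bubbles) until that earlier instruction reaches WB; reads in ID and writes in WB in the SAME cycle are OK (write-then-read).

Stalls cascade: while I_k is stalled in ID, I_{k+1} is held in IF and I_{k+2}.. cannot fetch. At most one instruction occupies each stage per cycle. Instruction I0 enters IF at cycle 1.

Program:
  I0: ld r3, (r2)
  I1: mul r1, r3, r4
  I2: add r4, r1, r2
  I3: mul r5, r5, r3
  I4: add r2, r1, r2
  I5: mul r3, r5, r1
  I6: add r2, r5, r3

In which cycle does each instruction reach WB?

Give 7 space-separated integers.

Answer: 5 8 11 12 13 15 18

Derivation:
I0 ld r3 <- r2: IF@1 ID@2 stall=0 (-) EX@3 MEM@4 WB@5
I1 mul r1 <- r3,r4: IF@2 ID@3 stall=2 (RAW on I0.r3 (WB@5)) EX@6 MEM@7 WB@8
I2 add r4 <- r1,r2: IF@3 ID@6 stall=2 (RAW on I1.r1 (WB@8)) EX@9 MEM@10 WB@11
I3 mul r5 <- r5,r3: IF@6 ID@9 stall=0 (-) EX@10 MEM@11 WB@12
I4 add r2 <- r1,r2: IF@9 ID@10 stall=0 (-) EX@11 MEM@12 WB@13
I5 mul r3 <- r5,r1: IF@10 ID@11 stall=1 (RAW on I3.r5 (WB@12)) EX@13 MEM@14 WB@15
I6 add r2 <- r5,r3: IF@11 ID@13 stall=2 (RAW on I5.r3 (WB@15)) EX@16 MEM@17 WB@18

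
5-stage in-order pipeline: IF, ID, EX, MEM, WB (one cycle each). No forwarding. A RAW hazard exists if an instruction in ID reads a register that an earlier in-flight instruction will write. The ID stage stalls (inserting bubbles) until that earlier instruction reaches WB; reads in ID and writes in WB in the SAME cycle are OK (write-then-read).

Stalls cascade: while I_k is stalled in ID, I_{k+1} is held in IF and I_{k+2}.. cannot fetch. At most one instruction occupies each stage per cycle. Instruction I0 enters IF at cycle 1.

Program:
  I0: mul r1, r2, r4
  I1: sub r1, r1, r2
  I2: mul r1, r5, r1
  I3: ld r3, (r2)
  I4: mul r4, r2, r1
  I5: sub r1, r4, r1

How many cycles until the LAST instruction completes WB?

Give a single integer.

I0 mul r1 <- r2,r4: IF@1 ID@2 stall=0 (-) EX@3 MEM@4 WB@5
I1 sub r1 <- r1,r2: IF@2 ID@3 stall=2 (RAW on I0.r1 (WB@5)) EX@6 MEM@7 WB@8
I2 mul r1 <- r5,r1: IF@3 ID@6 stall=2 (RAW on I1.r1 (WB@8)) EX@9 MEM@10 WB@11
I3 ld r3 <- r2: IF@6 ID@9 stall=0 (-) EX@10 MEM@11 WB@12
I4 mul r4 <- r2,r1: IF@9 ID@10 stall=1 (RAW on I2.r1 (WB@11)) EX@12 MEM@13 WB@14
I5 sub r1 <- r4,r1: IF@10 ID@12 stall=2 (RAW on I4.r4 (WB@14)) EX@15 MEM@16 WB@17

Answer: 17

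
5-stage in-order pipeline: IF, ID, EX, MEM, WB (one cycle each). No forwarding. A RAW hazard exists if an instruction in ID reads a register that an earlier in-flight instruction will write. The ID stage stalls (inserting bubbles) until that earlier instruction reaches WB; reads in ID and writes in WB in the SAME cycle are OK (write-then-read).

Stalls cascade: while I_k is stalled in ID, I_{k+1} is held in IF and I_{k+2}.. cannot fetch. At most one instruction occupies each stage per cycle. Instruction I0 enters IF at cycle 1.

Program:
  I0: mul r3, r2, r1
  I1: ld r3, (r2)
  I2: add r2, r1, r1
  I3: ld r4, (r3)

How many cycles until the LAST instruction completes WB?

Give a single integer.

I0 mul r3 <- r2,r1: IF@1 ID@2 stall=0 (-) EX@3 MEM@4 WB@5
I1 ld r3 <- r2: IF@2 ID@3 stall=0 (-) EX@4 MEM@5 WB@6
I2 add r2 <- r1,r1: IF@3 ID@4 stall=0 (-) EX@5 MEM@6 WB@7
I3 ld r4 <- r3: IF@4 ID@5 stall=1 (RAW on I1.r3 (WB@6)) EX@7 MEM@8 WB@9

Answer: 9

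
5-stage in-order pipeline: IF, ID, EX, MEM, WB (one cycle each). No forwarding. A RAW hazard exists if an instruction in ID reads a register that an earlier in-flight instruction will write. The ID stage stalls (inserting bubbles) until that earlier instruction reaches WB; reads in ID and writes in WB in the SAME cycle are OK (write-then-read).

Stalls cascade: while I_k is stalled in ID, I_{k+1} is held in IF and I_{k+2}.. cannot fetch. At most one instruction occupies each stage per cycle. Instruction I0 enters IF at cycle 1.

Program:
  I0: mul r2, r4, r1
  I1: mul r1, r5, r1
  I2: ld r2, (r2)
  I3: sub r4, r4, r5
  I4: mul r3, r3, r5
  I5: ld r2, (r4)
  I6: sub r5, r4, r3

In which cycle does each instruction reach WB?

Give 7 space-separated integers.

I0 mul r2 <- r4,r1: IF@1 ID@2 stall=0 (-) EX@3 MEM@4 WB@5
I1 mul r1 <- r5,r1: IF@2 ID@3 stall=0 (-) EX@4 MEM@5 WB@6
I2 ld r2 <- r2: IF@3 ID@4 stall=1 (RAW on I0.r2 (WB@5)) EX@6 MEM@7 WB@8
I3 sub r4 <- r4,r5: IF@4 ID@6 stall=0 (-) EX@7 MEM@8 WB@9
I4 mul r3 <- r3,r5: IF@6 ID@7 stall=0 (-) EX@8 MEM@9 WB@10
I5 ld r2 <- r4: IF@7 ID@8 stall=1 (RAW on I3.r4 (WB@9)) EX@10 MEM@11 WB@12
I6 sub r5 <- r4,r3: IF@8 ID@10 stall=0 (-) EX@11 MEM@12 WB@13

Answer: 5 6 8 9 10 12 13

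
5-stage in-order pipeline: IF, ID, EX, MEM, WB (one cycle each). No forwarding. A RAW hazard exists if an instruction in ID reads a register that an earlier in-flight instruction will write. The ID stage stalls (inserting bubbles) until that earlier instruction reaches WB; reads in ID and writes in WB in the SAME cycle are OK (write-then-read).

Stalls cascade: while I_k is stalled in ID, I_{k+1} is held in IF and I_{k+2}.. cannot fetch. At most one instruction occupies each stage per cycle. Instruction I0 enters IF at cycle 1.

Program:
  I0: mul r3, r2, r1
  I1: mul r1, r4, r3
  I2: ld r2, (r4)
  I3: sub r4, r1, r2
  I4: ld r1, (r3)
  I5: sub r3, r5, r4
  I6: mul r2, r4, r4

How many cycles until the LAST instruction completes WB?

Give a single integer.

I0 mul r3 <- r2,r1: IF@1 ID@2 stall=0 (-) EX@3 MEM@4 WB@5
I1 mul r1 <- r4,r3: IF@2 ID@3 stall=2 (RAW on I0.r3 (WB@5)) EX@6 MEM@7 WB@8
I2 ld r2 <- r4: IF@3 ID@6 stall=0 (-) EX@7 MEM@8 WB@9
I3 sub r4 <- r1,r2: IF@6 ID@7 stall=2 (RAW on I2.r2 (WB@9)) EX@10 MEM@11 WB@12
I4 ld r1 <- r3: IF@7 ID@10 stall=0 (-) EX@11 MEM@12 WB@13
I5 sub r3 <- r5,r4: IF@10 ID@11 stall=1 (RAW on I3.r4 (WB@12)) EX@13 MEM@14 WB@15
I6 mul r2 <- r4,r4: IF@11 ID@13 stall=0 (-) EX@14 MEM@15 WB@16

Answer: 16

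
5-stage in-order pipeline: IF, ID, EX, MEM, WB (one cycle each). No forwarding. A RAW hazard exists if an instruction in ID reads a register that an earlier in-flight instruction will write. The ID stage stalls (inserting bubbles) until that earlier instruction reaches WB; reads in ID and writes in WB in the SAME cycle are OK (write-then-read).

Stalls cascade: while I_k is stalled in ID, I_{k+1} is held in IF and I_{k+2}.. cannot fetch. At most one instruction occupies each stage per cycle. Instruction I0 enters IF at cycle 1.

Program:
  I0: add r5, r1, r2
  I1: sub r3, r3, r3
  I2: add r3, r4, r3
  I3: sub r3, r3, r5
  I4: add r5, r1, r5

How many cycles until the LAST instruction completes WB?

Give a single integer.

Answer: 13

Derivation:
I0 add r5 <- r1,r2: IF@1 ID@2 stall=0 (-) EX@3 MEM@4 WB@5
I1 sub r3 <- r3,r3: IF@2 ID@3 stall=0 (-) EX@4 MEM@5 WB@6
I2 add r3 <- r4,r3: IF@3 ID@4 stall=2 (RAW on I1.r3 (WB@6)) EX@7 MEM@8 WB@9
I3 sub r3 <- r3,r5: IF@4 ID@7 stall=2 (RAW on I2.r3 (WB@9)) EX@10 MEM@11 WB@12
I4 add r5 <- r1,r5: IF@7 ID@10 stall=0 (-) EX@11 MEM@12 WB@13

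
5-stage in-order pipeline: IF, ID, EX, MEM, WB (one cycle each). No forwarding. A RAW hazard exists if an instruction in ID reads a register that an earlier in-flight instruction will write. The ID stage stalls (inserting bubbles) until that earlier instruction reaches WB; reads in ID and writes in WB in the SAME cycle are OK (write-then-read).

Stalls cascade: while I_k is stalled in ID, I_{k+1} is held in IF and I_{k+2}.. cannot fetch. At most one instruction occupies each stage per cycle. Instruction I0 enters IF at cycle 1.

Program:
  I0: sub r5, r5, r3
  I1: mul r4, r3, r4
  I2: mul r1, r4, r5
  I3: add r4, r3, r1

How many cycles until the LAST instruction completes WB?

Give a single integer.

Answer: 12

Derivation:
I0 sub r5 <- r5,r3: IF@1 ID@2 stall=0 (-) EX@3 MEM@4 WB@5
I1 mul r4 <- r3,r4: IF@2 ID@3 stall=0 (-) EX@4 MEM@5 WB@6
I2 mul r1 <- r4,r5: IF@3 ID@4 stall=2 (RAW on I1.r4 (WB@6)) EX@7 MEM@8 WB@9
I3 add r4 <- r3,r1: IF@4 ID@7 stall=2 (RAW on I2.r1 (WB@9)) EX@10 MEM@11 WB@12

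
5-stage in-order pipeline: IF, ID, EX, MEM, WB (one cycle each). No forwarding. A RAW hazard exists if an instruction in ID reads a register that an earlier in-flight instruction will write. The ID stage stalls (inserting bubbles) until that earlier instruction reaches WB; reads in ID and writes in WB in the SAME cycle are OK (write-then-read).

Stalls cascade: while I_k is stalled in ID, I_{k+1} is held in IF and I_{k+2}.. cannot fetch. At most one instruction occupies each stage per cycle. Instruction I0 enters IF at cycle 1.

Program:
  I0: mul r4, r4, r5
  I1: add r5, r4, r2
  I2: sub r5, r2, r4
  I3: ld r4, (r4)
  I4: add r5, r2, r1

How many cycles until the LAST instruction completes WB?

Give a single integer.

Answer: 11

Derivation:
I0 mul r4 <- r4,r5: IF@1 ID@2 stall=0 (-) EX@3 MEM@4 WB@5
I1 add r5 <- r4,r2: IF@2 ID@3 stall=2 (RAW on I0.r4 (WB@5)) EX@6 MEM@7 WB@8
I2 sub r5 <- r2,r4: IF@3 ID@6 stall=0 (-) EX@7 MEM@8 WB@9
I3 ld r4 <- r4: IF@6 ID@7 stall=0 (-) EX@8 MEM@9 WB@10
I4 add r5 <- r2,r1: IF@7 ID@8 stall=0 (-) EX@9 MEM@10 WB@11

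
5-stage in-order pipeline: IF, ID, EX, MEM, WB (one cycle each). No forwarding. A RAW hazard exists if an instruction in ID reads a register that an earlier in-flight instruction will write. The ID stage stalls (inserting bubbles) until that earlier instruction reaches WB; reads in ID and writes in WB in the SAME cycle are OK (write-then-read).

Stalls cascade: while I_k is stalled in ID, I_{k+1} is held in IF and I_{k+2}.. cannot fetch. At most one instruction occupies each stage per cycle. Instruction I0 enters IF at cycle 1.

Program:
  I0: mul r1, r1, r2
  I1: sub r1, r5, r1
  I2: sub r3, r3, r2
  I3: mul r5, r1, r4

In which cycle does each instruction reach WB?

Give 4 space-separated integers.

I0 mul r1 <- r1,r2: IF@1 ID@2 stall=0 (-) EX@3 MEM@4 WB@5
I1 sub r1 <- r5,r1: IF@2 ID@3 stall=2 (RAW on I0.r1 (WB@5)) EX@6 MEM@7 WB@8
I2 sub r3 <- r3,r2: IF@3 ID@6 stall=0 (-) EX@7 MEM@8 WB@9
I3 mul r5 <- r1,r4: IF@6 ID@7 stall=1 (RAW on I1.r1 (WB@8)) EX@9 MEM@10 WB@11

Answer: 5 8 9 11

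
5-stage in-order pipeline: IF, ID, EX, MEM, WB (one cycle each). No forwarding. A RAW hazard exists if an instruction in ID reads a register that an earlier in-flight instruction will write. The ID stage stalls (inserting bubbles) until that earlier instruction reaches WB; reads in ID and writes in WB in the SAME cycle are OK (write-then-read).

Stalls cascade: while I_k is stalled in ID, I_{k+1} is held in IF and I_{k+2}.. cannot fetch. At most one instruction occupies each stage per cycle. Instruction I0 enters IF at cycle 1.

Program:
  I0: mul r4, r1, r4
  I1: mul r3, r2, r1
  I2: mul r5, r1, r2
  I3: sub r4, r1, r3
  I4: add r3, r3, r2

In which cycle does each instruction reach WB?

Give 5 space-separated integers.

Answer: 5 6 7 9 10

Derivation:
I0 mul r4 <- r1,r4: IF@1 ID@2 stall=0 (-) EX@3 MEM@4 WB@5
I1 mul r3 <- r2,r1: IF@2 ID@3 stall=0 (-) EX@4 MEM@5 WB@6
I2 mul r5 <- r1,r2: IF@3 ID@4 stall=0 (-) EX@5 MEM@6 WB@7
I3 sub r4 <- r1,r3: IF@4 ID@5 stall=1 (RAW on I1.r3 (WB@6)) EX@7 MEM@8 WB@9
I4 add r3 <- r3,r2: IF@5 ID@7 stall=0 (-) EX@8 MEM@9 WB@10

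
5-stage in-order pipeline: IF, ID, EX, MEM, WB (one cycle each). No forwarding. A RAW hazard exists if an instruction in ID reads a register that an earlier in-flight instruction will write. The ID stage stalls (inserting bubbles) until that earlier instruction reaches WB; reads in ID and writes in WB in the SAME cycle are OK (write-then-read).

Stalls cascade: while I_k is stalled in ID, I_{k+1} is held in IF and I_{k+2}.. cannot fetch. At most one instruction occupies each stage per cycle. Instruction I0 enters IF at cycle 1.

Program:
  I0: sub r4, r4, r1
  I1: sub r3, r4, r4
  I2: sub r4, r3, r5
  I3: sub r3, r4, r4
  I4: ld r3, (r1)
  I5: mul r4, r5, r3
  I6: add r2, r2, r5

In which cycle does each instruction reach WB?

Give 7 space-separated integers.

I0 sub r4 <- r4,r1: IF@1 ID@2 stall=0 (-) EX@3 MEM@4 WB@5
I1 sub r3 <- r4,r4: IF@2 ID@3 stall=2 (RAW on I0.r4 (WB@5)) EX@6 MEM@7 WB@8
I2 sub r4 <- r3,r5: IF@3 ID@6 stall=2 (RAW on I1.r3 (WB@8)) EX@9 MEM@10 WB@11
I3 sub r3 <- r4,r4: IF@6 ID@9 stall=2 (RAW on I2.r4 (WB@11)) EX@12 MEM@13 WB@14
I4 ld r3 <- r1: IF@9 ID@12 stall=0 (-) EX@13 MEM@14 WB@15
I5 mul r4 <- r5,r3: IF@12 ID@13 stall=2 (RAW on I4.r3 (WB@15)) EX@16 MEM@17 WB@18
I6 add r2 <- r2,r5: IF@13 ID@16 stall=0 (-) EX@17 MEM@18 WB@19

Answer: 5 8 11 14 15 18 19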